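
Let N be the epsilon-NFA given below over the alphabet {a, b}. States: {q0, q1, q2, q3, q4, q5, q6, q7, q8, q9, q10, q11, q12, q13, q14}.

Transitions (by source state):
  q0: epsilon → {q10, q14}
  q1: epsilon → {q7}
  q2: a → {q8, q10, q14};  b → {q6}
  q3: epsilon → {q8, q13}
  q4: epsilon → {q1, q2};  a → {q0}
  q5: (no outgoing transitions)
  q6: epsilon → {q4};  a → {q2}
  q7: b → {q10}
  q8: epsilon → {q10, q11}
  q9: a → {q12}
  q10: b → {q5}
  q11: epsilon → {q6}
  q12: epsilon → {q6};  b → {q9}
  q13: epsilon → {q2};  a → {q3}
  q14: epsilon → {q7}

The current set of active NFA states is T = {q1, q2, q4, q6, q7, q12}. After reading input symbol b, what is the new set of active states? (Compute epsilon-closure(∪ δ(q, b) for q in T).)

{q1, q2, q4, q6, q7, q9, q10}

q2 on b → {q6}.
q7 on b → {q10}.
q12 on b → {q9}.
No b-transition from q1, q4, q6.
Union after reading b: {q6, q9, q10}.
Now take the epsilon-closure:
From q6 via epsilon: add q4.
From q4 via epsilon: add q1, q2.
From q1 via epsilon: add q7.
No new states can be added; the closed set is {q1, q2, q4, q6, q7, q9, q10}.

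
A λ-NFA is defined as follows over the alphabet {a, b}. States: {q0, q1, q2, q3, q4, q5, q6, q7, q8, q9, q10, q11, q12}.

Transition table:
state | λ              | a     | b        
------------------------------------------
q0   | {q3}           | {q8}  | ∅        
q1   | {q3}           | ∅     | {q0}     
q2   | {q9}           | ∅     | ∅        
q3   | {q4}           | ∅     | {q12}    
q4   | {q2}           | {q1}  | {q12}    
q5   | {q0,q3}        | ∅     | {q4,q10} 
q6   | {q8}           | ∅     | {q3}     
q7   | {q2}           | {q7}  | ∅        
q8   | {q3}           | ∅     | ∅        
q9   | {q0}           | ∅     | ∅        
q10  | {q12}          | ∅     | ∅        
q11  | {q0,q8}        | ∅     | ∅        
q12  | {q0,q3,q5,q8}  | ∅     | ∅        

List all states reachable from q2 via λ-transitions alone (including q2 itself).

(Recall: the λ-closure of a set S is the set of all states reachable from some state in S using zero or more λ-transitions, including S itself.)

Start with {q2}.
From q2 via λ: add q9.
From q9 via λ: add q0.
From q0 via λ: add q3.
From q3 via λ: add q4.
No new states can be added; the closed set is {q0, q2, q3, q4, q9}.

{q0, q2, q3, q4, q9}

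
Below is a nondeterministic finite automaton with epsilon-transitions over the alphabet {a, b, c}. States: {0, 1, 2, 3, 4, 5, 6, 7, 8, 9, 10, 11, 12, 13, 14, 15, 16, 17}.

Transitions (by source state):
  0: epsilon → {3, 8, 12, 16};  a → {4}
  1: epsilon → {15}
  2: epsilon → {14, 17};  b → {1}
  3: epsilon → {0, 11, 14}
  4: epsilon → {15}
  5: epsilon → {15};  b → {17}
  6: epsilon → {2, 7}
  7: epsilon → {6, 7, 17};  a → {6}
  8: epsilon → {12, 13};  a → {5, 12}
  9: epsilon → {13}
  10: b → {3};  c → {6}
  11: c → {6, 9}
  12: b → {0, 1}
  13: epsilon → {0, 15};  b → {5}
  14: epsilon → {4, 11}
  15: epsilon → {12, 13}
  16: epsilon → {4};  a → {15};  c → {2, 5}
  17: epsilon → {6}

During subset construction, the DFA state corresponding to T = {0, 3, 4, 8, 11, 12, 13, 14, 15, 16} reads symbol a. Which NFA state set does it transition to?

{0, 3, 4, 5, 8, 11, 12, 13, 14, 15, 16}

0 on a → {4}.
8 on a → {5, 12}.
16 on a → {15}.
No a-transition from 3, 4, 11, 12, 13, 14, 15.
Union after reading a: {4, 5, 12, 15}.
Now take the epsilon-closure:
From 15 via epsilon: add 13.
From 13 via epsilon: add 0.
From 0 via epsilon: add 3, 8, 16.
From 3 via epsilon: add 11, 14.
No new states can be added; the closed set is {0, 3, 4, 5, 8, 11, 12, 13, 14, 15, 16}.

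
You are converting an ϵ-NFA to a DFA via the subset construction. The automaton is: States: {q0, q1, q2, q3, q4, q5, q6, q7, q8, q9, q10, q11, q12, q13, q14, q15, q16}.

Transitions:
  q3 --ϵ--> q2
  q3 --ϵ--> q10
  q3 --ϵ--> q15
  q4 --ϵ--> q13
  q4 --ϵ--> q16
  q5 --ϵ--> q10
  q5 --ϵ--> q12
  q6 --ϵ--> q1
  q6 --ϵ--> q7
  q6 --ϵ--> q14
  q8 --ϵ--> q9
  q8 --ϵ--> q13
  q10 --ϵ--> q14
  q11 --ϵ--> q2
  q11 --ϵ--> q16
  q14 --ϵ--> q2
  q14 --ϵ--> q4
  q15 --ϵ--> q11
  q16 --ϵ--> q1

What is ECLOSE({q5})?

Start with {q5}.
From q5 via ϵ: add q10, q12.
From q10 via ϵ: add q14.
From q14 via ϵ: add q2, q4.
From q4 via ϵ: add q13, q16.
From q16 via ϵ: add q1.
No new states can be added; the closed set is {q1, q2, q4, q5, q10, q12, q13, q14, q16}.

{q1, q2, q4, q5, q10, q12, q13, q14, q16}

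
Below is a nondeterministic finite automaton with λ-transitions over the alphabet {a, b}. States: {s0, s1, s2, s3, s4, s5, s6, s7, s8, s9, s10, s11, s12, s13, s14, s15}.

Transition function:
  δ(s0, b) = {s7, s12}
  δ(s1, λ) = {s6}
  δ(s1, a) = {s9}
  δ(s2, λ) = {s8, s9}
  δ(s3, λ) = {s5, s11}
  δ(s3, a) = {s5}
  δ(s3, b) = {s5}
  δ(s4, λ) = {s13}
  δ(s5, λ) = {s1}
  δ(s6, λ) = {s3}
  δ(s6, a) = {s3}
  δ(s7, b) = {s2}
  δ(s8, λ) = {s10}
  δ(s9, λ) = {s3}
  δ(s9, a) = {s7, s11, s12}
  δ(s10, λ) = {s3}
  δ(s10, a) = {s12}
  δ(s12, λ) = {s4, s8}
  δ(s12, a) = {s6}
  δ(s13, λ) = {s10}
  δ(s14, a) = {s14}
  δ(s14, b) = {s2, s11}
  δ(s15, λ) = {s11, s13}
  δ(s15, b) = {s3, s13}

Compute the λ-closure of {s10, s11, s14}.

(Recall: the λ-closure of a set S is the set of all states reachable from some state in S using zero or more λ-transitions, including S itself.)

Start with {s10, s11, s14}.
From s10 via λ: add s3.
From s3 via λ: add s5.
From s5 via λ: add s1.
From s1 via λ: add s6.
No new states can be added; the closed set is {s1, s3, s5, s6, s10, s11, s14}.

{s1, s3, s5, s6, s10, s11, s14}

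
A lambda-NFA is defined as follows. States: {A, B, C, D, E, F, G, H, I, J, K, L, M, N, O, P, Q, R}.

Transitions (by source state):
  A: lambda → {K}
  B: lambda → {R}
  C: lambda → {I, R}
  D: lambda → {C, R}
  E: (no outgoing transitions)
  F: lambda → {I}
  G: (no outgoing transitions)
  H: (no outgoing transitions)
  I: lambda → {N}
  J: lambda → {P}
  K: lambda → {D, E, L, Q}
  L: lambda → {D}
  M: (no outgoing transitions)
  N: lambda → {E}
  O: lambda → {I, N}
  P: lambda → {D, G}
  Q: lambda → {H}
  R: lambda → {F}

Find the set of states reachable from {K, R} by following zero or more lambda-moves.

Start with {K, R}.
From K via lambda: add D, E, L, Q.
From R via lambda: add F.
From D via lambda: add C.
From F via lambda: add I.
From Q via lambda: add H.
From I via lambda: add N.
No new states can be added; the closed set is {C, D, E, F, H, I, K, L, N, Q, R}.

{C, D, E, F, H, I, K, L, N, Q, R}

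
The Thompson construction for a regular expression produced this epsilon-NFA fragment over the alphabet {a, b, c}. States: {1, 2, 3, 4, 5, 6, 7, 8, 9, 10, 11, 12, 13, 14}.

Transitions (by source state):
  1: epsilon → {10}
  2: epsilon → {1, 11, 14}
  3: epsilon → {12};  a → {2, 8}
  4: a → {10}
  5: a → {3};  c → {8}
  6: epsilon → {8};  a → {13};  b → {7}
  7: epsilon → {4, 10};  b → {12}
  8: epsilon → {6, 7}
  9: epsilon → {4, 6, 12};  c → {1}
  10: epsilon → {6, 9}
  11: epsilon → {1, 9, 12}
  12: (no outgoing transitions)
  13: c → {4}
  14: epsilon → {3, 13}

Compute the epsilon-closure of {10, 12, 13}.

Start with {10, 12, 13}.
From 10 via epsilon: add 6, 9.
From 6 via epsilon: add 8.
From 9 via epsilon: add 4.
From 8 via epsilon: add 7.
No new states can be added; the closed set is {4, 6, 7, 8, 9, 10, 12, 13}.

{4, 6, 7, 8, 9, 10, 12, 13}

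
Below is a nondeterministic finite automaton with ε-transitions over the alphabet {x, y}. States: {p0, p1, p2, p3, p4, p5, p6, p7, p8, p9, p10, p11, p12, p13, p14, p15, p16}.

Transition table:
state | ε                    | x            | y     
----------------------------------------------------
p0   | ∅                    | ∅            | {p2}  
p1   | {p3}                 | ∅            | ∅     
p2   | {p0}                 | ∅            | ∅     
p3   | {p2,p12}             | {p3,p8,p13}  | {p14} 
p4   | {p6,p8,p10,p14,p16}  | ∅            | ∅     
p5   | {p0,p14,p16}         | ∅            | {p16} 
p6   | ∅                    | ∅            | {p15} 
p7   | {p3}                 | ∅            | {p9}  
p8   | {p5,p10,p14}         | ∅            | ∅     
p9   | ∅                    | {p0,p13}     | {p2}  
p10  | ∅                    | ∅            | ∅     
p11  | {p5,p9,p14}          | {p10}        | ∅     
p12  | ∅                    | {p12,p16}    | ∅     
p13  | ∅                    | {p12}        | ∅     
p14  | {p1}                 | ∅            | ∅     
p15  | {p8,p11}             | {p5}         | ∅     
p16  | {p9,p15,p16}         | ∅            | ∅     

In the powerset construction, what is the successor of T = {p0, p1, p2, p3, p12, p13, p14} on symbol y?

p0 on y → {p2}.
p3 on y → {p14}.
No y-transition from p1, p2, p12, p13, p14.
Union after reading y: {p2, p14}.
Now take the ε-closure:
From p2 via ε: add p0.
From p14 via ε: add p1.
From p1 via ε: add p3.
From p3 via ε: add p12.
No new states can be added; the closed set is {p0, p1, p2, p3, p12, p14}.

{p0, p1, p2, p3, p12, p14}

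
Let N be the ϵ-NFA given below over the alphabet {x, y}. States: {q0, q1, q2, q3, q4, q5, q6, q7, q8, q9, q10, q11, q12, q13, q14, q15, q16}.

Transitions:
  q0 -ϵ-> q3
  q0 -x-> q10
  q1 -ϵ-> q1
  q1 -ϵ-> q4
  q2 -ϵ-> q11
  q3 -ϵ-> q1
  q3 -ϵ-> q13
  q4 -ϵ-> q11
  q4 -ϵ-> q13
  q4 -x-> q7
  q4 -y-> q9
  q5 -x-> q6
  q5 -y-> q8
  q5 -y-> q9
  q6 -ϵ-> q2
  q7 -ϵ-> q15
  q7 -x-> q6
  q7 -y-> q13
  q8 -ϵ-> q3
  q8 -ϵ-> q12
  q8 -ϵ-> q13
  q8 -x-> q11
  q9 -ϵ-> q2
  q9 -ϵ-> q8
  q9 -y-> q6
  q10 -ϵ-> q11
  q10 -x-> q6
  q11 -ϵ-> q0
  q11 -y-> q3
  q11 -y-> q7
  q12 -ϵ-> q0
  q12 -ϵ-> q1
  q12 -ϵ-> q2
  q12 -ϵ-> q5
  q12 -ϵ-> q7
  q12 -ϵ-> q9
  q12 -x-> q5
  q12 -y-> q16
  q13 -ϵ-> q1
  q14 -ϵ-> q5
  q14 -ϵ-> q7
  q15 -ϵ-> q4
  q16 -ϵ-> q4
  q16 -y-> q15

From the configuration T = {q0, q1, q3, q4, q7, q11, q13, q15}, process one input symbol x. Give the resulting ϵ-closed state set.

q0 on x → {q10}.
q4 on x → {q7}.
q7 on x → {q6}.
No x-transition from q1, q3, q11, q13, q15.
Union after reading x: {q6, q7, q10}.
Now take the ϵ-closure:
From q6 via ϵ: add q2.
From q7 via ϵ: add q15.
From q10 via ϵ: add q11.
From q11 via ϵ: add q0.
From q15 via ϵ: add q4.
From q0 via ϵ: add q3.
From q4 via ϵ: add q13.
From q3 via ϵ: add q1.
No new states can be added; the closed set is {q0, q1, q2, q3, q4, q6, q7, q10, q11, q13, q15}.

{q0, q1, q2, q3, q4, q6, q7, q10, q11, q13, q15}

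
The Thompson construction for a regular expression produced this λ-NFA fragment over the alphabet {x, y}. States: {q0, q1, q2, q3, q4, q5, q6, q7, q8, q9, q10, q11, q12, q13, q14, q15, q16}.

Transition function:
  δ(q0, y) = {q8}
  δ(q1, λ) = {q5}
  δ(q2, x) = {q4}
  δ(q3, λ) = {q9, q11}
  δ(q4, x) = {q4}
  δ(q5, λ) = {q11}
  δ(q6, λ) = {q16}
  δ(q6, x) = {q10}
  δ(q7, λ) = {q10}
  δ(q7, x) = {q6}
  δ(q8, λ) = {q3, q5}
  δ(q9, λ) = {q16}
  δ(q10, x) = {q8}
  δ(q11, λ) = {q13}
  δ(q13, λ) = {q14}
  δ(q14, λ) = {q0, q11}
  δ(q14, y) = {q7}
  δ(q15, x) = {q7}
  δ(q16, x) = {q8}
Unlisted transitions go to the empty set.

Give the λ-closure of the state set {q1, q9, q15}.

{q0, q1, q5, q9, q11, q13, q14, q15, q16}

Start with {q1, q9, q15}.
From q1 via λ: add q5.
From q9 via λ: add q16.
From q5 via λ: add q11.
From q11 via λ: add q13.
From q13 via λ: add q14.
From q14 via λ: add q0.
No new states can be added; the closed set is {q0, q1, q5, q9, q11, q13, q14, q15, q16}.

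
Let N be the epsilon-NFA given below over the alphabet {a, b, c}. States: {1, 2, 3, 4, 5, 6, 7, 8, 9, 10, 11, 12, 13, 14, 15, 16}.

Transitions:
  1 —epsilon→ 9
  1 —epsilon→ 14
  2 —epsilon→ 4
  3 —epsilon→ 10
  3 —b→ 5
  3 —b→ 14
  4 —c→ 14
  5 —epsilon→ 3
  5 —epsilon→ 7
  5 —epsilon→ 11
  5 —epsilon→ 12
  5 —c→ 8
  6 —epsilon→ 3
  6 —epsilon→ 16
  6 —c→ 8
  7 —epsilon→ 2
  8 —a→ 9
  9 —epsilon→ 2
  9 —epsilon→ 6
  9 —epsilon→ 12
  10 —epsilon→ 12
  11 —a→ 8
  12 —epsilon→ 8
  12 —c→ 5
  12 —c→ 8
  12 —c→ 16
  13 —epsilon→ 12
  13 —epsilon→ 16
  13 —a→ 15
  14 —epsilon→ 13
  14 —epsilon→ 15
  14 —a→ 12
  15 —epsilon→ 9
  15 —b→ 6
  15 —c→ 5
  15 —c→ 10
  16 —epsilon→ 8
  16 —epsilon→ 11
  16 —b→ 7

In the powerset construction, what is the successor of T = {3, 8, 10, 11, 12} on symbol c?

{2, 3, 4, 5, 7, 8, 10, 11, 12, 16}

12 on c → {5, 8, 16}.
No c-transition from 3, 8, 10, 11.
Union after reading c: {5, 8, 16}.
Now take the epsilon-closure:
From 5 via epsilon: add 3, 7, 11, 12.
From 3 via epsilon: add 10.
From 7 via epsilon: add 2.
From 2 via epsilon: add 4.
No new states can be added; the closed set is {2, 3, 4, 5, 7, 8, 10, 11, 12, 16}.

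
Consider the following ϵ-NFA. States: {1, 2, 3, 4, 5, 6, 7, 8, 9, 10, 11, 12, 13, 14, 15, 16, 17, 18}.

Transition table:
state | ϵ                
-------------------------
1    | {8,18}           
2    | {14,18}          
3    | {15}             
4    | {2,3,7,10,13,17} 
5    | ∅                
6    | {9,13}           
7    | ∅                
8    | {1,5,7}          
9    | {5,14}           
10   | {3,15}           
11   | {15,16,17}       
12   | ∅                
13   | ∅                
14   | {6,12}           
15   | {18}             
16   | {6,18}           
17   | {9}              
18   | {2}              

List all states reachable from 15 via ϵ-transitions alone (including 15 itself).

{2, 5, 6, 9, 12, 13, 14, 15, 18}

Start with {15}.
From 15 via ϵ: add 18.
From 18 via ϵ: add 2.
From 2 via ϵ: add 14.
From 14 via ϵ: add 6, 12.
From 6 via ϵ: add 9, 13.
From 9 via ϵ: add 5.
No new states can be added; the closed set is {2, 5, 6, 9, 12, 13, 14, 15, 18}.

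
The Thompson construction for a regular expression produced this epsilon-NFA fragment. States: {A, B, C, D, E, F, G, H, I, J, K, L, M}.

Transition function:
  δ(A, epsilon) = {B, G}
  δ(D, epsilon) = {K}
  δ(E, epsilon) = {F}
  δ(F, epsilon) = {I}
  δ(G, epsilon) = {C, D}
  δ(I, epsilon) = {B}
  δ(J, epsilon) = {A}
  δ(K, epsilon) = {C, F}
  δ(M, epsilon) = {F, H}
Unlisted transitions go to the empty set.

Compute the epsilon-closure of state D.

Start with {D}.
From D via epsilon: add K.
From K via epsilon: add C, F.
From F via epsilon: add I.
From I via epsilon: add B.
No new states can be added; the closed set is {B, C, D, F, I, K}.

{B, C, D, F, I, K}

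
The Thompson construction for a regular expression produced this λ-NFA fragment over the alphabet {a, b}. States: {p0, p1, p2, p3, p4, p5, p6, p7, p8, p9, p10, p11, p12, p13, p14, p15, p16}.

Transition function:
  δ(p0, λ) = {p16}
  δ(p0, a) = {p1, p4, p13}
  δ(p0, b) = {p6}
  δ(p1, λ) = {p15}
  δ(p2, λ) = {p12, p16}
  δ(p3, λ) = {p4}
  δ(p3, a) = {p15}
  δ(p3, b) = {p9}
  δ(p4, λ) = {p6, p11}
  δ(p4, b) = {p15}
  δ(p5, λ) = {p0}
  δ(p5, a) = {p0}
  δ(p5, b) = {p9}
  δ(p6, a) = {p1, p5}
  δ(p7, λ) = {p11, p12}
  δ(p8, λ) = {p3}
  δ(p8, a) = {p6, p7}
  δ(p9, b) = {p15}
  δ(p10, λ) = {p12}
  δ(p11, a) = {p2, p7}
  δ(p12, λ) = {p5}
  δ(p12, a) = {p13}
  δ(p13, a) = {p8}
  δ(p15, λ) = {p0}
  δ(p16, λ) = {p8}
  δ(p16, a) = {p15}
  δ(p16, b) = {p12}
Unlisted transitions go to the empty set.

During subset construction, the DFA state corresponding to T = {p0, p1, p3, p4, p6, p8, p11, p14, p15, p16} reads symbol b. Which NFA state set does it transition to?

p0 on b → {p6}.
p3 on b → {p9}.
p4 on b → {p15}.
p16 on b → {p12}.
No b-transition from p1, p6, p8, p11, p14, p15.
Union after reading b: {p6, p9, p12, p15}.
Now take the λ-closure:
From p12 via λ: add p5.
From p15 via λ: add p0.
From p0 via λ: add p16.
From p16 via λ: add p8.
From p8 via λ: add p3.
From p3 via λ: add p4.
From p4 via λ: add p11.
No new states can be added; the closed set is {p0, p3, p4, p5, p6, p8, p9, p11, p12, p15, p16}.

{p0, p3, p4, p5, p6, p8, p9, p11, p12, p15, p16}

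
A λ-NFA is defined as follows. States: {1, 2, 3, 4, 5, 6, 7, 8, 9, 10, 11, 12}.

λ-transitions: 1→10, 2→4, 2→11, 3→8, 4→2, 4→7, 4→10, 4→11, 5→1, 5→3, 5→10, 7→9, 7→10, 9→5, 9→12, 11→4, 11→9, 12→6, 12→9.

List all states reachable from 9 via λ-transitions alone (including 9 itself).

{1, 3, 5, 6, 8, 9, 10, 12}

Start with {9}.
From 9 via λ: add 5, 12.
From 5 via λ: add 1, 3, 10.
From 12 via λ: add 6.
From 3 via λ: add 8.
No new states can be added; the closed set is {1, 3, 5, 6, 8, 9, 10, 12}.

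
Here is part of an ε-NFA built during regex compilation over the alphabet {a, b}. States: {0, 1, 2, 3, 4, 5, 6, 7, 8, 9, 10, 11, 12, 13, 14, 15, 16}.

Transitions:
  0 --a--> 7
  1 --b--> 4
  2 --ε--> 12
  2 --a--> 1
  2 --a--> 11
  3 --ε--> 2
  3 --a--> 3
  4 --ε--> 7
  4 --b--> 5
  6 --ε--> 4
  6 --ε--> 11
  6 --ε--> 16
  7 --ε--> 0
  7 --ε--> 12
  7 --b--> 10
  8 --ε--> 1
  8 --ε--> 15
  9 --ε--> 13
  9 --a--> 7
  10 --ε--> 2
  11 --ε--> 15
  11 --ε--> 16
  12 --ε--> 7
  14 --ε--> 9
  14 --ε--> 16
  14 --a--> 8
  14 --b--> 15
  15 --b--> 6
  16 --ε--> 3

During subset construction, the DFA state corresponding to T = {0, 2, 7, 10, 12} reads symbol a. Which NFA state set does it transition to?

{0, 1, 2, 3, 7, 11, 12, 15, 16}

0 on a → {7}.
2 on a → {1, 11}.
No a-transition from 7, 10, 12.
Union after reading a: {1, 7, 11}.
Now take the ε-closure:
From 7 via ε: add 0, 12.
From 11 via ε: add 15, 16.
From 16 via ε: add 3.
From 3 via ε: add 2.
No new states can be added; the closed set is {0, 1, 2, 3, 7, 11, 12, 15, 16}.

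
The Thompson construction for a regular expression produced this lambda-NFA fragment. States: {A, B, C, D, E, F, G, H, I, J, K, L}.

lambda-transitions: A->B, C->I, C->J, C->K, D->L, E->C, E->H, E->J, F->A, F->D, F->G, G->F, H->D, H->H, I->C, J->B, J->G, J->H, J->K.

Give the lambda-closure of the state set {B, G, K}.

{A, B, D, F, G, K, L}

Start with {B, G, K}.
From G via lambda: add F.
From F via lambda: add A, D.
From D via lambda: add L.
No new states can be added; the closed set is {A, B, D, F, G, K, L}.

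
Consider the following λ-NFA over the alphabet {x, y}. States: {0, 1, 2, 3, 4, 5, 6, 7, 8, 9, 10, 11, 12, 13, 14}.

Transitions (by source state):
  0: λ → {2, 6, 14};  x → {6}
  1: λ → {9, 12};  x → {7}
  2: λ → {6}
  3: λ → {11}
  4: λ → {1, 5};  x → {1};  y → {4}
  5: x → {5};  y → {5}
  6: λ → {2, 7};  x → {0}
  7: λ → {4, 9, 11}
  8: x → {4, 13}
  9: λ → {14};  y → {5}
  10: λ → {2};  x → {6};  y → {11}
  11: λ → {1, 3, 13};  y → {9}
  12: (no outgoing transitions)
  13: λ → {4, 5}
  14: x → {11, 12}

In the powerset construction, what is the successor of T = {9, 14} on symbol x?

14 on x → {11, 12}.
No x-transition from 9.
Union after reading x: {11, 12}.
Now take the λ-closure:
From 11 via λ: add 1, 3, 13.
From 1 via λ: add 9.
From 13 via λ: add 4, 5.
From 9 via λ: add 14.
No new states can be added; the closed set is {1, 3, 4, 5, 9, 11, 12, 13, 14}.

{1, 3, 4, 5, 9, 11, 12, 13, 14}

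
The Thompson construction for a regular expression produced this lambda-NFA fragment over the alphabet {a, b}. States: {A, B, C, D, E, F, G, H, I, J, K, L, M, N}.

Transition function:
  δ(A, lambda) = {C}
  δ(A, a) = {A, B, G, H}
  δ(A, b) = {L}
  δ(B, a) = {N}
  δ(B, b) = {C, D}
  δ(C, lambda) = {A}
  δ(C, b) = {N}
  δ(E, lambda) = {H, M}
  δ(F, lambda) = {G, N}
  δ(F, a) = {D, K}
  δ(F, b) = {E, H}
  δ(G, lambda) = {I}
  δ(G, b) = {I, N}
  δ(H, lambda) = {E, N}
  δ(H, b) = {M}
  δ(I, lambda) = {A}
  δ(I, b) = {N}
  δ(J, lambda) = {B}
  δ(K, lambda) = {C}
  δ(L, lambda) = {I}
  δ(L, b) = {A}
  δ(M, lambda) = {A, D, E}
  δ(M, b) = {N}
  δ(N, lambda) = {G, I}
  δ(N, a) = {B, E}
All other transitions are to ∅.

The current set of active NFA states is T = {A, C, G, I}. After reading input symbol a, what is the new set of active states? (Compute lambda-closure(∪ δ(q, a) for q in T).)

{A, B, C, D, E, G, H, I, M, N}

A on a → {A, B, G, H}.
No a-transition from C, G, I.
Union after reading a: {A, B, G, H}.
Now take the lambda-closure:
From A via lambda: add C.
From G via lambda: add I.
From H via lambda: add E, N.
From E via lambda: add M.
From M via lambda: add D.
No new states can be added; the closed set is {A, B, C, D, E, G, H, I, M, N}.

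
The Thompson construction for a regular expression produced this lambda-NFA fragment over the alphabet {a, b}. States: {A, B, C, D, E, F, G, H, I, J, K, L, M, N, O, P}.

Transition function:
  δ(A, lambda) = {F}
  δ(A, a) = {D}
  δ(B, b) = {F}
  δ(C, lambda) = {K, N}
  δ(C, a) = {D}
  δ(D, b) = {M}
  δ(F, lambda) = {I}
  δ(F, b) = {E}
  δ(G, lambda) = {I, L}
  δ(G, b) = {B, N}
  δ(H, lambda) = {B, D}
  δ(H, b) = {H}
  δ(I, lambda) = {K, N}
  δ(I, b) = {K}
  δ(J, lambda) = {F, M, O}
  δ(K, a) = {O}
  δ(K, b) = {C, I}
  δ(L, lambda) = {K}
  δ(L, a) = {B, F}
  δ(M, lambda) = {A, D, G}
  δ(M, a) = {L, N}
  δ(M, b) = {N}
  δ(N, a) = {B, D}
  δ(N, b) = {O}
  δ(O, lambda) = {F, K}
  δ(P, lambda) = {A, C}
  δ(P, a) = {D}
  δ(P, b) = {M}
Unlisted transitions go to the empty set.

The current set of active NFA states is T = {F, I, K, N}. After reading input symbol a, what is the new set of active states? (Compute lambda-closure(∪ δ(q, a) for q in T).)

K on a → {O}.
N on a → {B, D}.
No a-transition from F, I.
Union after reading a: {B, D, O}.
Now take the lambda-closure:
From O via lambda: add F, K.
From F via lambda: add I.
From I via lambda: add N.
No new states can be added; the closed set is {B, D, F, I, K, N, O}.

{B, D, F, I, K, N, O}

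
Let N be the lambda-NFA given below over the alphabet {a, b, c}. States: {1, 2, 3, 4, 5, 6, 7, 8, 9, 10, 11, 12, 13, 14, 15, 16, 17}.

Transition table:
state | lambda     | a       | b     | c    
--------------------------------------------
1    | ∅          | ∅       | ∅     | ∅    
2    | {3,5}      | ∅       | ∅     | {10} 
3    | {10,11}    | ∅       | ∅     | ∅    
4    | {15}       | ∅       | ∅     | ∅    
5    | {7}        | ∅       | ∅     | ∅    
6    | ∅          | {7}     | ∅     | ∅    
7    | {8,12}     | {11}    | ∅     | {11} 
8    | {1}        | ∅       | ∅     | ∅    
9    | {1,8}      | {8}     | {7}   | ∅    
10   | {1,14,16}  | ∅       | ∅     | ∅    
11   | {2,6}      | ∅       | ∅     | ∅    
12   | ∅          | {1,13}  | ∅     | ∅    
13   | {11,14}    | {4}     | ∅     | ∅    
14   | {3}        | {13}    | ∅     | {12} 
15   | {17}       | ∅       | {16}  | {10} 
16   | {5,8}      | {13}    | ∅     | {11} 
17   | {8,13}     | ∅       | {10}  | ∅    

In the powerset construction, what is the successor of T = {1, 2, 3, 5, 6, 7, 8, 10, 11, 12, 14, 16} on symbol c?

2 on c → {10}.
7 on c → {11}.
14 on c → {12}.
16 on c → {11}.
No c-transition from 1, 3, 5, 6, 8, 10, 11, 12.
Union after reading c: {10, 11, 12}.
Now take the lambda-closure:
From 10 via lambda: add 1, 14, 16.
From 11 via lambda: add 2, 6.
From 2 via lambda: add 3, 5.
From 16 via lambda: add 8.
From 5 via lambda: add 7.
No new states can be added; the closed set is {1, 2, 3, 5, 6, 7, 8, 10, 11, 12, 14, 16}.

{1, 2, 3, 5, 6, 7, 8, 10, 11, 12, 14, 16}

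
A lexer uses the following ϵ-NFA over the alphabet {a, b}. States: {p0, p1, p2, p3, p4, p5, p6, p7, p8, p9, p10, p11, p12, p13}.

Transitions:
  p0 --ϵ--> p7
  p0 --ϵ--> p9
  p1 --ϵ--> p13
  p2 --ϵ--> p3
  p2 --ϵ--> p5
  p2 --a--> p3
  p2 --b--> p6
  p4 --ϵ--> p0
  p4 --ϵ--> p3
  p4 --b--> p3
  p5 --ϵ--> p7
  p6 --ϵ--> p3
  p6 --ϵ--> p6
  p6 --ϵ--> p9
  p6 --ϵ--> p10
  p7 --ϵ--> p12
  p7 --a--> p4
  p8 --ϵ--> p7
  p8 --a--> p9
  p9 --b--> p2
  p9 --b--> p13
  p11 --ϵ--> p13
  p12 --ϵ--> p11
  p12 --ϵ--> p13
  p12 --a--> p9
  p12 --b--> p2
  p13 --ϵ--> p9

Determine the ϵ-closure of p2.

{p2, p3, p5, p7, p9, p11, p12, p13}

Start with {p2}.
From p2 via ϵ: add p3, p5.
From p5 via ϵ: add p7.
From p7 via ϵ: add p12.
From p12 via ϵ: add p11, p13.
From p13 via ϵ: add p9.
No new states can be added; the closed set is {p2, p3, p5, p7, p9, p11, p12, p13}.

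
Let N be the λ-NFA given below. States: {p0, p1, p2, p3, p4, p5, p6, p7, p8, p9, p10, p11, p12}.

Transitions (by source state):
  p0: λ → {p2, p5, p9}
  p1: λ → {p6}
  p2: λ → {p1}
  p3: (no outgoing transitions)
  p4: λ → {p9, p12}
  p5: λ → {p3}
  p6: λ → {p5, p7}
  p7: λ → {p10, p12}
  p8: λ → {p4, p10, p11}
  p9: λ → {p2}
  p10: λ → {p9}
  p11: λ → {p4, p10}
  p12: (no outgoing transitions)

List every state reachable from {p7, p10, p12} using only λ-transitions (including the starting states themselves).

{p1, p2, p3, p5, p6, p7, p9, p10, p12}

Start with {p7, p10, p12}.
From p10 via λ: add p9.
From p9 via λ: add p2.
From p2 via λ: add p1.
From p1 via λ: add p6.
From p6 via λ: add p5.
From p5 via λ: add p3.
No new states can be added; the closed set is {p1, p2, p3, p5, p6, p7, p9, p10, p12}.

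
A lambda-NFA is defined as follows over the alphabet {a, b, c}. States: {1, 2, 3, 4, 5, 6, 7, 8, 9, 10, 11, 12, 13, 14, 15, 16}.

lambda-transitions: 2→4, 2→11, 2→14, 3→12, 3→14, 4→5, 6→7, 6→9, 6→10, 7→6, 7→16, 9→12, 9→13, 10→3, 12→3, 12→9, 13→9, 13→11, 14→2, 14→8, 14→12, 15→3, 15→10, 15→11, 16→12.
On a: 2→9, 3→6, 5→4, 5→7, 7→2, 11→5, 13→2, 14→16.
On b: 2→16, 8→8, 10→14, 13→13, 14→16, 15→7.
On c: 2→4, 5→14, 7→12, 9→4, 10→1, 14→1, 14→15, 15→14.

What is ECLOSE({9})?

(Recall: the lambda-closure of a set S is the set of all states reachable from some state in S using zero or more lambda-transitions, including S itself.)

Start with {9}.
From 9 via lambda: add 12, 13.
From 12 via lambda: add 3.
From 13 via lambda: add 11.
From 3 via lambda: add 14.
From 14 via lambda: add 2, 8.
From 2 via lambda: add 4.
From 4 via lambda: add 5.
No new states can be added; the closed set is {2, 3, 4, 5, 8, 9, 11, 12, 13, 14}.

{2, 3, 4, 5, 8, 9, 11, 12, 13, 14}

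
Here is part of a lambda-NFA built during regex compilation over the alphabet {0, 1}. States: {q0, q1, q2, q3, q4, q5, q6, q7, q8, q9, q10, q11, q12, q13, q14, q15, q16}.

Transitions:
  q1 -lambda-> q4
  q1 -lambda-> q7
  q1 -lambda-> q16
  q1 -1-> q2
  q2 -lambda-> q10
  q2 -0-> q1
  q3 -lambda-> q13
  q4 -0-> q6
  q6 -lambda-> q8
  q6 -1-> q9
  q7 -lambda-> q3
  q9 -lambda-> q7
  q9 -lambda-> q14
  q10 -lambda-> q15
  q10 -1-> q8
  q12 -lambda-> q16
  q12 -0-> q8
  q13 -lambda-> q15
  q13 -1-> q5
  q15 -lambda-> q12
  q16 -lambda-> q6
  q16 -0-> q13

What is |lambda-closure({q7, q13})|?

8

Start with {q7, q13}.
From q7 via lambda: add q3.
From q13 via lambda: add q15.
From q15 via lambda: add q12.
From q12 via lambda: add q16.
From q16 via lambda: add q6.
From q6 via lambda: add q8.
lambda-closure = {q3, q6, q7, q8, q12, q13, q15, q16}, which has 8 states.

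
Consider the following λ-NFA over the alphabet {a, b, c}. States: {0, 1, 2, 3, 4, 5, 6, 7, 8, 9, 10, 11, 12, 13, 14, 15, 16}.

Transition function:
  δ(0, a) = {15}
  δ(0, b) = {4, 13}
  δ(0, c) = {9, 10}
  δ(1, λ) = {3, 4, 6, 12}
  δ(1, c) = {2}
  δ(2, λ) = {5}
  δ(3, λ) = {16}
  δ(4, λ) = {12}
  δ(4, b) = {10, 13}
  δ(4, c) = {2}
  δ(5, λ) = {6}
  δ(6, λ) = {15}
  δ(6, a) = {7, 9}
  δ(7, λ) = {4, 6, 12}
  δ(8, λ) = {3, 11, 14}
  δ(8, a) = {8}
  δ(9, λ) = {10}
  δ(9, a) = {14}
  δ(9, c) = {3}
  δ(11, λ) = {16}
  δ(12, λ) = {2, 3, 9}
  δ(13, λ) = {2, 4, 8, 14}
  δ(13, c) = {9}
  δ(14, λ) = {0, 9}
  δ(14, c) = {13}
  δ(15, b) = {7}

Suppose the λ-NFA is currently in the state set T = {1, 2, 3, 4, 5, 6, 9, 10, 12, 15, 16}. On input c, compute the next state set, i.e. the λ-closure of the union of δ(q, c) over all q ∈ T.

{2, 3, 5, 6, 15, 16}

1 on c → {2}.
4 on c → {2}.
9 on c → {3}.
No c-transition from 2, 3, 5, 6, 10, 12, 15, 16.
Union after reading c: {2, 3}.
Now take the λ-closure:
From 2 via λ: add 5.
From 3 via λ: add 16.
From 5 via λ: add 6.
From 6 via λ: add 15.
No new states can be added; the closed set is {2, 3, 5, 6, 15, 16}.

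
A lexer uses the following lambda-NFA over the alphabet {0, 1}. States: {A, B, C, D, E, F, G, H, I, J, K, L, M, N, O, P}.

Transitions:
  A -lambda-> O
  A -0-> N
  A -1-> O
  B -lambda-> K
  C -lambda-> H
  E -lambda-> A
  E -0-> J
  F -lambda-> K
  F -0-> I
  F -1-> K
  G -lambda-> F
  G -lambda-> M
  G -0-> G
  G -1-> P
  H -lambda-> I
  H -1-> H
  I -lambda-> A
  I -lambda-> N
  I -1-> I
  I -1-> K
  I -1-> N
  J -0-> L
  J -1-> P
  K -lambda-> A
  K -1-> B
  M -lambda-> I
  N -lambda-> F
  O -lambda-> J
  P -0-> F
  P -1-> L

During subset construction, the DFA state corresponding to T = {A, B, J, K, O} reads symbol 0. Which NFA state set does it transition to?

A on 0 → {N}.
J on 0 → {L}.
No 0-transition from B, K, O.
Union after reading 0: {L, N}.
Now take the lambda-closure:
From N via lambda: add F.
From F via lambda: add K.
From K via lambda: add A.
From A via lambda: add O.
From O via lambda: add J.
No new states can be added; the closed set is {A, F, J, K, L, N, O}.

{A, F, J, K, L, N, O}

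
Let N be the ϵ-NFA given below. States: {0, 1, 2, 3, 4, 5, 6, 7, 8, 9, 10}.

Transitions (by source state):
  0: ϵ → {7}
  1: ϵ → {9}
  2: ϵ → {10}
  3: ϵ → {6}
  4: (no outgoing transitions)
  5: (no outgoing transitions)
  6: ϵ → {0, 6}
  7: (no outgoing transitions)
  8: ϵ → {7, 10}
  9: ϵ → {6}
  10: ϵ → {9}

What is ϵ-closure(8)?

{0, 6, 7, 8, 9, 10}

Start with {8}.
From 8 via ϵ: add 7, 10.
From 10 via ϵ: add 9.
From 9 via ϵ: add 6.
From 6 via ϵ: add 0.
No new states can be added; the closed set is {0, 6, 7, 8, 9, 10}.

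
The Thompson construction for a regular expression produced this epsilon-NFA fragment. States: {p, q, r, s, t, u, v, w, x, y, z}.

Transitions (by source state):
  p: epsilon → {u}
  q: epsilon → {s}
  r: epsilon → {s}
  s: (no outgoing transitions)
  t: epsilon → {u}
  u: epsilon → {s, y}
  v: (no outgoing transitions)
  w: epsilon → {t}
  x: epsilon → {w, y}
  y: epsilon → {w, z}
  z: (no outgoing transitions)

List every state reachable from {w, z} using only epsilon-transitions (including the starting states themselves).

{s, t, u, w, y, z}

Start with {w, z}.
From w via epsilon: add t.
From t via epsilon: add u.
From u via epsilon: add s, y.
No new states can be added; the closed set is {s, t, u, w, y, z}.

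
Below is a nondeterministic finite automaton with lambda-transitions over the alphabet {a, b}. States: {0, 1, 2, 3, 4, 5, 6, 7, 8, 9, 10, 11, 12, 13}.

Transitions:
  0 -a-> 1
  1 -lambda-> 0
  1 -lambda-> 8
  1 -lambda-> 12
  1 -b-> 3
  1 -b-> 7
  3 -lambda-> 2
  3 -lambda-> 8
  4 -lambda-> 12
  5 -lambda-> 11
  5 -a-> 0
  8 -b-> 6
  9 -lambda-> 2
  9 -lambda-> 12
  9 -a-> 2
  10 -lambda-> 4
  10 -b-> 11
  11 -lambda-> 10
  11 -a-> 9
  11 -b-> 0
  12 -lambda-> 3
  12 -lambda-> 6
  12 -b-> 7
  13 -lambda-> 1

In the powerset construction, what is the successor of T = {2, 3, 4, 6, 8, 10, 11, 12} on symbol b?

8 on b → {6}.
10 on b → {11}.
11 on b → {0}.
12 on b → {7}.
No b-transition from 2, 3, 4, 6.
Union after reading b: {0, 6, 7, 11}.
Now take the lambda-closure:
From 11 via lambda: add 10.
From 10 via lambda: add 4.
From 4 via lambda: add 12.
From 12 via lambda: add 3.
From 3 via lambda: add 2, 8.
No new states can be added; the closed set is {0, 2, 3, 4, 6, 7, 8, 10, 11, 12}.

{0, 2, 3, 4, 6, 7, 8, 10, 11, 12}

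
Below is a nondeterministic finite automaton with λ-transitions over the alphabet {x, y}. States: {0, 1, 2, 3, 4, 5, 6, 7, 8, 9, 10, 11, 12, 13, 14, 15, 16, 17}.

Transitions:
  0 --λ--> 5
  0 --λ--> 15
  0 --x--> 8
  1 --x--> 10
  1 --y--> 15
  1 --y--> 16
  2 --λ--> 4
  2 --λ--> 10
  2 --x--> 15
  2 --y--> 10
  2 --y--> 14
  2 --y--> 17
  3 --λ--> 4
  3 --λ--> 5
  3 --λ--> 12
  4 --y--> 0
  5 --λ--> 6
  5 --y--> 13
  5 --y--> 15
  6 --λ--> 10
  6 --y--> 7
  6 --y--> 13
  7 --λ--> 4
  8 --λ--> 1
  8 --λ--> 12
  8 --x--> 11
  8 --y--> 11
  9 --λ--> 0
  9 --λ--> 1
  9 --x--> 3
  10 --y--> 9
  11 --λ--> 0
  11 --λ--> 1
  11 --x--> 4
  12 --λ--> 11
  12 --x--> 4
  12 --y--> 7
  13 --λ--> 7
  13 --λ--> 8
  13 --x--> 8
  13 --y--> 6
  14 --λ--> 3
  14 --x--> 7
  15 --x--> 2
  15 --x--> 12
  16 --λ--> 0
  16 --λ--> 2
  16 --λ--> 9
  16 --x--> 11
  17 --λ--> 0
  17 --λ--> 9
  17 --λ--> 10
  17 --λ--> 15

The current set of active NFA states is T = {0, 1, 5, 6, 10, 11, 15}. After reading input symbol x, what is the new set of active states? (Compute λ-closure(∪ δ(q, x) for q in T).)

0 on x → {8}.
1 on x → {10}.
11 on x → {4}.
15 on x → {2, 12}.
No x-transition from 5, 6, 10.
Union after reading x: {2, 4, 8, 10, 12}.
Now take the λ-closure:
From 8 via λ: add 1.
From 12 via λ: add 11.
From 11 via λ: add 0.
From 0 via λ: add 5, 15.
From 5 via λ: add 6.
No new states can be added; the closed set is {0, 1, 2, 4, 5, 6, 8, 10, 11, 12, 15}.

{0, 1, 2, 4, 5, 6, 8, 10, 11, 12, 15}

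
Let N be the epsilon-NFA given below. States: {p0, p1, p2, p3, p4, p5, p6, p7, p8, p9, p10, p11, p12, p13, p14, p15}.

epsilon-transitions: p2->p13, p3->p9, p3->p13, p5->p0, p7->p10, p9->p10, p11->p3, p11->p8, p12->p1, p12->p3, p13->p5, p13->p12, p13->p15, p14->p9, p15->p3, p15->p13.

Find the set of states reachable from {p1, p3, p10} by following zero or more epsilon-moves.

Start with {p1, p3, p10}.
From p3 via epsilon: add p9, p13.
From p13 via epsilon: add p5, p12, p15.
From p5 via epsilon: add p0.
No new states can be added; the closed set is {p0, p1, p3, p5, p9, p10, p12, p13, p15}.

{p0, p1, p3, p5, p9, p10, p12, p13, p15}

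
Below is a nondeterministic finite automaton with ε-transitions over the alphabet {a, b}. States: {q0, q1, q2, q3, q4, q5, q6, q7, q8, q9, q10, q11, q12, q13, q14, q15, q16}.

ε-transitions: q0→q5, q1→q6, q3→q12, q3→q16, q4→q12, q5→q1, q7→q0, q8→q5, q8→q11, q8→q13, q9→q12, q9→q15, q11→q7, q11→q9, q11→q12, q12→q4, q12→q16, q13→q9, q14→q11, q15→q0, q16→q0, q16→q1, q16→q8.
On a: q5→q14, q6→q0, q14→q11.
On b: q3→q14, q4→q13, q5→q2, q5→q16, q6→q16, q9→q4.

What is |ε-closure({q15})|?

Start with {q15}.
From q15 via ε: add q0.
From q0 via ε: add q5.
From q5 via ε: add q1.
From q1 via ε: add q6.
ε-closure = {q0, q1, q5, q6, q15}, which has 5 states.

5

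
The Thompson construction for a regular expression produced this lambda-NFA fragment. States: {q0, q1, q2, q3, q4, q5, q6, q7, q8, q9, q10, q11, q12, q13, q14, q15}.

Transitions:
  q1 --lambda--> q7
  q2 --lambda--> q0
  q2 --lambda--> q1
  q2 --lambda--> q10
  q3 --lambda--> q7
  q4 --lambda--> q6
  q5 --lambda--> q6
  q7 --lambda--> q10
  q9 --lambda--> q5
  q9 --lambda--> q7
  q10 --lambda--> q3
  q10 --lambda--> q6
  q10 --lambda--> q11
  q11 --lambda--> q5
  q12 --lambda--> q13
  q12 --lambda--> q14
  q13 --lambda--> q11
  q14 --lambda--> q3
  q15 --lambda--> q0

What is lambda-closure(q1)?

Start with {q1}.
From q1 via lambda: add q7.
From q7 via lambda: add q10.
From q10 via lambda: add q3, q6, q11.
From q11 via lambda: add q5.
No new states can be added; the closed set is {q1, q3, q5, q6, q7, q10, q11}.

{q1, q3, q5, q6, q7, q10, q11}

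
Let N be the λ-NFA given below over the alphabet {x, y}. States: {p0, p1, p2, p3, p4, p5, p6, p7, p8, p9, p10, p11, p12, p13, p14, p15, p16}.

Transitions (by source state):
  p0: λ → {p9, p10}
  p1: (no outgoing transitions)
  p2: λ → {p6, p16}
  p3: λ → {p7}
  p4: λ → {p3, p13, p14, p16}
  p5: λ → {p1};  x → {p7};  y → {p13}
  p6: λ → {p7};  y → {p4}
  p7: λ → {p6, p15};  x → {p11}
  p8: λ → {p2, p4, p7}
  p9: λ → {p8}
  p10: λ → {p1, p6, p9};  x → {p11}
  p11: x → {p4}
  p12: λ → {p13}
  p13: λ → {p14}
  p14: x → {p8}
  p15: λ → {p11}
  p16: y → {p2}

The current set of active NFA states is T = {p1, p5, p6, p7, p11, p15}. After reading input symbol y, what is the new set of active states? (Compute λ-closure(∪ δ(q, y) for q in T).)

{p3, p4, p6, p7, p11, p13, p14, p15, p16}

p5 on y → {p13}.
p6 on y → {p4}.
No y-transition from p1, p7, p11, p15.
Union after reading y: {p4, p13}.
Now take the λ-closure:
From p4 via λ: add p3, p14, p16.
From p3 via λ: add p7.
From p7 via λ: add p6, p15.
From p15 via λ: add p11.
No new states can be added; the closed set is {p3, p4, p6, p7, p11, p13, p14, p15, p16}.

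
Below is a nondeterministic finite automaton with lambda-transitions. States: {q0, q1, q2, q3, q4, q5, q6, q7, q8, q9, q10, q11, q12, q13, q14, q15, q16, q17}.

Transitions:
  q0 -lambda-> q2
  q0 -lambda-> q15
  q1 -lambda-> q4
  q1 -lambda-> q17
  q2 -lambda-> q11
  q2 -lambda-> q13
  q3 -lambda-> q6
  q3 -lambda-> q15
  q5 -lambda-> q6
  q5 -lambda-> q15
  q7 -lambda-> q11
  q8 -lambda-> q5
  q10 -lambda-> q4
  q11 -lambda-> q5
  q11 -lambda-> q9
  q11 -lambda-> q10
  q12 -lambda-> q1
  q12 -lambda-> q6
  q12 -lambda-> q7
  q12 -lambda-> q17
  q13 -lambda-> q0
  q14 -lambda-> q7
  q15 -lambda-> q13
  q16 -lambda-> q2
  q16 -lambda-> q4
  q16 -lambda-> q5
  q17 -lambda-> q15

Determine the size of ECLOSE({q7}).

Start with {q7}.
From q7 via lambda: add q11.
From q11 via lambda: add q5, q9, q10.
From q5 via lambda: add q6, q15.
From q10 via lambda: add q4.
From q15 via lambda: add q13.
From q13 via lambda: add q0.
From q0 via lambda: add q2.
lambda-closure = {q0, q2, q4, q5, q6, q7, q9, q10, q11, q13, q15}, which has 11 states.

11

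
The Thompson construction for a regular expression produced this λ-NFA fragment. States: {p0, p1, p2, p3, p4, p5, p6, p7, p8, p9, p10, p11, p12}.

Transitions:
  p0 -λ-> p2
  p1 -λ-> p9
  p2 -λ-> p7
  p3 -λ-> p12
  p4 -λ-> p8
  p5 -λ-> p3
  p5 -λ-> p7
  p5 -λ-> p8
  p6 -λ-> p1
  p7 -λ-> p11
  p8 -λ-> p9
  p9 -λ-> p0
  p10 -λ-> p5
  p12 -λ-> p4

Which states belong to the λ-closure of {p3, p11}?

{p0, p2, p3, p4, p7, p8, p9, p11, p12}

Start with {p3, p11}.
From p3 via λ: add p12.
From p12 via λ: add p4.
From p4 via λ: add p8.
From p8 via λ: add p9.
From p9 via λ: add p0.
From p0 via λ: add p2.
From p2 via λ: add p7.
No new states can be added; the closed set is {p0, p2, p3, p4, p7, p8, p9, p11, p12}.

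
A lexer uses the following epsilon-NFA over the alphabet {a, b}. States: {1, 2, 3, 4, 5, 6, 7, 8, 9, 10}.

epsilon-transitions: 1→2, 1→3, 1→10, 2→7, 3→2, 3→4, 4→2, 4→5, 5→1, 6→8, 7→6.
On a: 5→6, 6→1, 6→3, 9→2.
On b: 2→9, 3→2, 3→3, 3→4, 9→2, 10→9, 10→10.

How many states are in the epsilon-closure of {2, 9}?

5

Start with {2, 9}.
From 2 via epsilon: add 7.
From 7 via epsilon: add 6.
From 6 via epsilon: add 8.
epsilon-closure = {2, 6, 7, 8, 9}, which has 5 states.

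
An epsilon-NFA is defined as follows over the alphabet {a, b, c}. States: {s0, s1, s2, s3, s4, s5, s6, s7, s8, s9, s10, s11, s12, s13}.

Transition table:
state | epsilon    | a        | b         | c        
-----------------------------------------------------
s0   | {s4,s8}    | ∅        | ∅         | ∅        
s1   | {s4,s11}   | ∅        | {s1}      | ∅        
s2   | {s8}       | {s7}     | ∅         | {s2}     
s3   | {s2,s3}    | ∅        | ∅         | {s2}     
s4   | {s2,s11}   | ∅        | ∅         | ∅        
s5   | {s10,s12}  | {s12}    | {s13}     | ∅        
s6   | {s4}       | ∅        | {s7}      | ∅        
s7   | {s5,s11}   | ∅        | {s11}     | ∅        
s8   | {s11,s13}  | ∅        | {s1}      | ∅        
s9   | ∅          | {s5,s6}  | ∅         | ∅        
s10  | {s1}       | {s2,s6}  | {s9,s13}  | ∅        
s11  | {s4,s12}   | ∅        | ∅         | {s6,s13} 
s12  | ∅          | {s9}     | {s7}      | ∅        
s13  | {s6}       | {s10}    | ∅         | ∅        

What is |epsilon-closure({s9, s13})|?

8

Start with {s9, s13}.
From s13 via epsilon: add s6.
From s6 via epsilon: add s4.
From s4 via epsilon: add s2, s11.
From s2 via epsilon: add s8.
From s11 via epsilon: add s12.
epsilon-closure = {s2, s4, s6, s8, s9, s11, s12, s13}, which has 8 states.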